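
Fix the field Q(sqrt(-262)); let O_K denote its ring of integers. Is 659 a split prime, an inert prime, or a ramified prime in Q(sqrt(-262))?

inert — (659) stays prime in O_K

-262 mod 4 = 2, hence disc K = 4·(-262) = -1048 and O_K = ℤ[√-262].
disc(K) = -1048 is not divisible by 659; 659 is unramified.
Euler's criterion: (-262)^329 mod 659 = 658. Thus (-262|659) = -1.
d is a non-residue mod p, hence 659 remains inert in O_K.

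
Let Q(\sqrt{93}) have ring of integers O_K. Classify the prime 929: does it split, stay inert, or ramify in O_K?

Since 93 ≡ 1 mod 4, the ring of integers is ℤ[(1+√93)/2] with discriminant 93.
disc(K) = 93 is not divisible by 929; 929 is unramified.
(93/929) = 93^464 mod 929 = 1, giving Legendre symbol 1.
Legendre symbol 1 ⇒ 929 is split.

splits completely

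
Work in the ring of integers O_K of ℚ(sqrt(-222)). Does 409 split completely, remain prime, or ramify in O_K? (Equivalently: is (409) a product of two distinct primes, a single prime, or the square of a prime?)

-222 mod 4 = 2, hence disc K = 4·(-222) = -888 and O_K = ℤ[√-222].
409 ∤ -888, so 409 is unramified.
Legendre symbol by Euler's criterion: (-222/409) ≡ (-222)^204 ≡ 408 (mod 409), i.e. (-222/409) = -1.
Legendre symbol -1 ⇒ 409 is inert.

inert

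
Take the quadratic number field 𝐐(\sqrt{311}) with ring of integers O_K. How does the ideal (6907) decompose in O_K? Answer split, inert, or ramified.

Since 311 ≢ 1 mod 4, the ring of integers is ℤ[√311] with discriminant 4·311 = 1244.
Since gcd(6907, 1244) = 1 the prime 6907 does not ramify.
Euler's criterion: 311^3453 mod 6907 = 6906. Thus (311|6907) = -1.
Legendre symbol -1 ⇒ 6907 is inert.

inert — (6907) stays prime in O_K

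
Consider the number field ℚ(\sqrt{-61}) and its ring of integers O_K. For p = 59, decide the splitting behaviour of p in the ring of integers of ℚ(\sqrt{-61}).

Since -61 ≢ 1 mod 4, the ring of integers is ℤ[√-61] with discriminant 4·(-61) = -244.
disc(K) = -244 is not divisible by 59; 59 is unramified.
(-61/59) = 57^29 mod 59 = 1, giving Legendre symbol 1.
d is a quadratic residue mod p, hence 59 splits in O_K.

p splits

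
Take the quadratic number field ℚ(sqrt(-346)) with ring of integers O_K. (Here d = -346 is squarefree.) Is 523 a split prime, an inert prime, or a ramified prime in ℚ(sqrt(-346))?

-346 mod 4 = 2, hence disc K = 4·(-346) = -1384 and O_K = ℤ[√-346].
523 ∤ -1384, so 523 is unramified.
(-346/523) = 177^261 mod 523 = 1, giving Legendre symbol 1.
d is a quadratic residue mod p, hence 523 splits in O_K.

split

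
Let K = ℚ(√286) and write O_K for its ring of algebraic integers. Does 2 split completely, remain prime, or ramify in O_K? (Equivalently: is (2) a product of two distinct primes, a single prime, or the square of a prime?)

286 mod 4 = 2, hence disc K = 4·286 = 1144 and O_K = ℤ[√286].
Ramification test: 2 | 1144. The prime 2 ramifies in K.

2 is ramified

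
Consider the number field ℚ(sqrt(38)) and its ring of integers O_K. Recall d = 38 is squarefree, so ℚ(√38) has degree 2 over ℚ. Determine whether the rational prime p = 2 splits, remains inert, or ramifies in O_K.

38 mod 4 = 2, hence disc K = 4·38 = 152 and O_K = ℤ[√38].
2 divides disc(K) = 152, so 2 ramifies.

ramified — (2) = 𝔭²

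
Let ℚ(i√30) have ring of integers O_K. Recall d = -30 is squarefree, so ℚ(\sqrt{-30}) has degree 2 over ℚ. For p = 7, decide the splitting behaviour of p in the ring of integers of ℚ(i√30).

Since -30 ≢ 1 mod 4, the ring of integers is ℤ[√-30] with discriminant 4·(-30) = -120.
7 ∤ -120, so 7 is unramified.
Compute (-30/7) via Euler: 5^((7-1)/2) mod 7 = 6, so (-30/7) = -1.
d is a non-residue mod p, hence 7 remains inert in O_K.

inert — (7) stays prime in O_K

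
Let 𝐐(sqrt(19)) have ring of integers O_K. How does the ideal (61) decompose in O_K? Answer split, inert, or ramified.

d = 19 ≡ 3 (mod 4), so O_K = ℤ[√19] and disc(K) = 4d = 76.
Since gcd(61, 76) = 1 the prime 61 does not ramify.
Euler's criterion: 19^30 mod 61 = 1. Thus (19|61) = 1.
d is a quadratic residue mod p, hence 61 splits in O_K.

splits completely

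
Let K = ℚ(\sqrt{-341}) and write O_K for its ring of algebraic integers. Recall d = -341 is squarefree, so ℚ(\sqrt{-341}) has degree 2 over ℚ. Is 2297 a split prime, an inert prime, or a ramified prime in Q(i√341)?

-341 mod 4 = 3, hence disc K = 4·(-341) = -1364 and O_K = ℤ[√-341].
2297 ∤ -1364, so 2297 is unramified.
Compute (-341/2297) via Euler: 1956^((2297-1)/2) mod 2297 = 2296, so (-341/2297) = -1.
d is a non-residue mod p, hence 2297 remains inert in O_K.

inert — (2297) stays prime in O_K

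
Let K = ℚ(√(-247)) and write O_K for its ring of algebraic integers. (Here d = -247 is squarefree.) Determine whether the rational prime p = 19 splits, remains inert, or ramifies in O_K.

d = -247 ≡ 1 (mod 4), so O_K = ℤ[(1+√-247)/2] and disc(K) = d = -247.
Ramification test: 19 | -247. The prime 19 ramifies in K.

19 is ramified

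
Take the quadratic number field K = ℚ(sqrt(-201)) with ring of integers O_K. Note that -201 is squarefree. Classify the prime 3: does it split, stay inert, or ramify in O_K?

-201 mod 4 = 3, hence disc K = 4·(-201) = -804 and O_K = ℤ[√-201].
disc(K) = -804 = 3·(-268), so p = 3 is ramified.

3 is ramified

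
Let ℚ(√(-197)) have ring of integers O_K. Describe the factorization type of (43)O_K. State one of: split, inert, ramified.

inert — (43) stays prime in O_K

-197 mod 4 = 3, hence disc K = 4·(-197) = -788 and O_K = ℤ[√-197].
disc(K) = -788 is not divisible by 43; 43 is unramified.
Legendre symbol by Euler's criterion: (-197/43) ≡ (-197)^21 ≡ 42 (mod 43), i.e. (-197/43) = -1.
(-197/43) = -1, so 43 is inert.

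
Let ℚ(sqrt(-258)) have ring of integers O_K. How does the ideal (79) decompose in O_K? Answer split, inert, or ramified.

-258 mod 4 = 2, hence disc K = 4·(-258) = -1032 and O_K = ℤ[√-258].
Since gcd(79, -1032) = 1 the prime 79 does not ramify.
Legendre symbol by Euler's criterion: (-258/79) ≡ (-258)^39 ≡ 78 (mod 79), i.e. (-258/79) = -1.
Legendre symbol -1 ⇒ 79 is inert.

p is inert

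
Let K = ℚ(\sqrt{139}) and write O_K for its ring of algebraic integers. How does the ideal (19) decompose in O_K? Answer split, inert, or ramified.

139 mod 4 = 3, hence disc K = 4·139 = 556 and O_K = ℤ[√139].
19 ∤ 556, so 19 is unramified.
Compute (139/19) via Euler: 6^((19-1)/2) mod 19 = 1, so (139/19) = 1.
Legendre symbol 1 ⇒ 19 is split.

p splits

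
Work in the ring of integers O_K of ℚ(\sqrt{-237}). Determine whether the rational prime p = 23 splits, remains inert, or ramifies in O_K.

-237 mod 4 = 3, hence disc K = 4·(-237) = -948 and O_K = ℤ[√-237].
disc(K) = -948 is not divisible by 23; 23 is unramified.
Legendre symbol by Euler's criterion: (-237/23) ≡ (-237)^11 ≡ 1 (mod 23), i.e. (-237/23) = 1.
d is a quadratic residue mod p, hence 23 splits in O_K.

split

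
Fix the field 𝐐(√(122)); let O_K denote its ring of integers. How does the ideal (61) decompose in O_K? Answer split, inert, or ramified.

ramified — (61) = 𝔭²

d = 122 ≡ 2 (mod 4), so O_K = ℤ[√122] and disc(K) = 4d = 488.
61 divides disc(K) = 488, so 61 ramifies.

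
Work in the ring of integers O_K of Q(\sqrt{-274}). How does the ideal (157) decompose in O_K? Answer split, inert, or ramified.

d = -274 ≡ 2 (mod 4), so O_K = ℤ[√-274] and disc(K) = 4d = -1096.
157 ∤ -1096, so 157 is unramified.
Legendre symbol by Euler's criterion: (-274/157) ≡ (-274)^78 ≡ 1 (mod 157), i.e. (-274/157) = 1.
(-274/157) = 1, so 157 splits.

split — (157) = 𝔭₁𝔭₂ with 𝔭₁ ≠ 𝔭₂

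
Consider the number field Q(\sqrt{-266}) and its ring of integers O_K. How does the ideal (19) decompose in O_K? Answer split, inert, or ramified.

d = -266 ≡ 2 (mod 4), so O_K = ℤ[√-266] and disc(K) = 4d = -1064.
disc(K) = -1064 = 19·(-56), so p = 19 is ramified.

19 is ramified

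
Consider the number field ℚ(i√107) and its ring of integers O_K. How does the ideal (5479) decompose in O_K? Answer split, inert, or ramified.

remains prime (inert)

-107 mod 4 = 1, hence disc K = -107 and O_K = ℤ[(1+√-107)/2].
5479 ∤ -107, so 5479 is unramified.
Legendre symbol by Euler's criterion: (-107/5479) ≡ (-107)^2739 ≡ 5478 (mod 5479), i.e. (-107/5479) = -1.
Legendre symbol -1 ⇒ 5479 is inert.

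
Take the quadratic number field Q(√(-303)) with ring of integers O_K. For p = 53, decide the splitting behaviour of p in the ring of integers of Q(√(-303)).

splits completely

-303 mod 4 = 1, hence disc K = -303 and O_K = ℤ[(1+√-303)/2].
disc(K) = -303 is not divisible by 53; 53 is unramified.
Euler's criterion: (-303)^26 mod 53 = 1. Thus (-303|53) = 1.
Legendre symbol 1 ⇒ 53 is split.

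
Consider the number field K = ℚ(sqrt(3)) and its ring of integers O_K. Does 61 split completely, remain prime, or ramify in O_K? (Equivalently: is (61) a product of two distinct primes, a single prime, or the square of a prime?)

Since 3 ≢ 1 mod 4, the ring of integers is ℤ[√3] with discriminant 4·3 = 12.
disc(K) = 12 is not divisible by 61; 61 is unramified.
Legendre symbol by Euler's criterion: (3/61) ≡ 3^30 ≡ 1 (mod 61), i.e. (3/61) = 1.
(3/61) = 1, so 61 splits.

split — (61) = 𝔭₁𝔭₂ with 𝔭₁ ≠ 𝔭₂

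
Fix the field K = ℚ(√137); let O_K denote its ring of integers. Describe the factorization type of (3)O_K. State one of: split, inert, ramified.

Since 137 ≡ 1 mod 4, the ring of integers is ℤ[(1+√137)/2] with discriminant 137.
disc(K) = 137 is not divisible by 3; 3 is unramified.
Legendre symbol by Euler's criterion: (137/3) ≡ 137^1 ≡ 2 (mod 3), i.e. (137/3) = -1.
Legendre symbol -1 ⇒ 3 is inert.

3 remains inert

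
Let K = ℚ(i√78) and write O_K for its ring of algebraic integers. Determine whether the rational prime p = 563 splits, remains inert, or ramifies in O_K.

Since -78 ≢ 1 mod 4, the ring of integers is ℤ[√-78] with discriminant 4·(-78) = -312.
disc(K) = -312 is not divisible by 563; 563 is unramified.
Legendre symbol by Euler's criterion: (-78/563) ≡ (-78)^281 ≡ 1 (mod 563), i.e. (-78/563) = 1.
Legendre symbol 1 ⇒ 563 is split.

split — (563) = 𝔭₁𝔭₂ with 𝔭₁ ≠ 𝔭₂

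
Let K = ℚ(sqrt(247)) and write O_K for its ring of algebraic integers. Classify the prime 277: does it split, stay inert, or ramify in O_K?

Since 247 ≢ 1 mod 4, the ring of integers is ℤ[√247] with discriminant 4·247 = 988.
disc(K) = 988 is not divisible by 277; 277 is unramified.
Euler's criterion: 247^138 mod 277 = 1. Thus (247|277) = 1.
Legendre symbol 1 ⇒ 277 is split.

split — (277) = 𝔭₁𝔭₂ with 𝔭₁ ≠ 𝔭₂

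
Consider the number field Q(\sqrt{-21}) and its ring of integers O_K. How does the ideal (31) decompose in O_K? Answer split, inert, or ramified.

split

d = -21 ≡ 3 (mod 4), so O_K = ℤ[√-21] and disc(K) = 4d = -84.
31 ∤ -84, so 31 is unramified.
Compute (-21/31) via Euler: 10^((31-1)/2) mod 31 = 1, so (-21/31) = 1.
d is a quadratic residue mod p, hence 31 splits in O_K.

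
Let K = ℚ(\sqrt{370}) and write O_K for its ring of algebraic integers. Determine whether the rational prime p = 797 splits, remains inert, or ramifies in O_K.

370 mod 4 = 2, hence disc K = 4·370 = 1480 and O_K = ℤ[√370].
797 ∤ 1480, so 797 is unramified.
(370/797) = 370^398 mod 797 = 796, giving Legendre symbol -1.
(370/797) = -1, so 797 is inert.

p is inert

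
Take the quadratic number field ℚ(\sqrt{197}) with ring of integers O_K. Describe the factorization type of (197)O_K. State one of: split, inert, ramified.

Since 197 ≡ 1 mod 4, the ring of integers is ℤ[(1+√197)/2] with discriminant 197.
disc(K) = 197 = 197·1, so p = 197 is ramified.

p ramifies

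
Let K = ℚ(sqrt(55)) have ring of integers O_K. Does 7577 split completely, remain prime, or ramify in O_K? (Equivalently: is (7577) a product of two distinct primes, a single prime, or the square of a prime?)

d = 55 ≡ 3 (mod 4), so O_K = ℤ[√55] and disc(K) = 4d = 220.
7577 ∤ 220, so 7577 is unramified.
Euler's criterion: 55^3788 mod 7577 = 7576. Thus (55|7577) = -1.
(55/7577) = -1, so 7577 is inert.

7577 remains inert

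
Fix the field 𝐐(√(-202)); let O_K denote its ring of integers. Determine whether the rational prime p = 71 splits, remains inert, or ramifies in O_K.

inert — (71) stays prime in O_K

Since -202 ≢ 1 mod 4, the ring of integers is ℤ[√-202] with discriminant 4·(-202) = -808.
Since gcd(71, -808) = 1 the prime 71 does not ramify.
Euler's criterion: (-202)^35 mod 71 = 70. Thus (-202|71) = -1.
d is a non-residue mod p, hence 71 remains inert in O_K.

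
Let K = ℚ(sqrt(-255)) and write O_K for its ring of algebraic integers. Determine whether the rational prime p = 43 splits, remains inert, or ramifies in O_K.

p is inert

d = -255 ≡ 1 (mod 4), so O_K = ℤ[(1+√-255)/2] and disc(K) = d = -255.
disc(K) = -255 is not divisible by 43; 43 is unramified.
(-255/43) = 3^21 mod 43 = 42, giving Legendre symbol -1.
d is a non-residue mod p, hence 43 remains inert in O_K.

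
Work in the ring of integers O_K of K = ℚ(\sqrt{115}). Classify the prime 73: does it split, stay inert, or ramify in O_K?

Since 115 ≢ 1 mod 4, the ring of integers is ℤ[√115] with discriminant 4·115 = 460.
73 ∤ 460, so 73 is unramified.
(115/73) = 42^36 mod 73 = 72, giving Legendre symbol -1.
(115/73) = -1, so 73 is inert.

remains prime (inert)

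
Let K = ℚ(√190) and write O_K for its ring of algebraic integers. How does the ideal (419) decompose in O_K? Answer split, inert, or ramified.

d = 190 ≡ 2 (mod 4), so O_K = ℤ[√190] and disc(K) = 4d = 760.
Since gcd(419, 760) = 1 the prime 419 does not ramify.
(190/419) = 190^209 mod 419 = 1, giving Legendre symbol 1.
(190/419) = 1, so 419 splits.

419 splits in O_K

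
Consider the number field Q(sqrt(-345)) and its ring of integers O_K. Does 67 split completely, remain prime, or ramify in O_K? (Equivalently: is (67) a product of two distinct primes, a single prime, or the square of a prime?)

inert

d = -345 ≡ 3 (mod 4), so O_K = ℤ[√-345] and disc(K) = 4d = -1380.
67 ∤ -1380, so 67 is unramified.
Legendre symbol by Euler's criterion: (-345/67) ≡ (-345)^33 ≡ 66 (mod 67), i.e. (-345/67) = -1.
d is a non-residue mod p, hence 67 remains inert in O_K.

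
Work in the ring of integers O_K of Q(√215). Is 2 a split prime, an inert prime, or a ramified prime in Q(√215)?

215 mod 4 = 3, hence disc K = 4·215 = 860 and O_K = ℤ[√215].
disc(K) = 860 = 2·430, so p = 2 is ramified.

2 is ramified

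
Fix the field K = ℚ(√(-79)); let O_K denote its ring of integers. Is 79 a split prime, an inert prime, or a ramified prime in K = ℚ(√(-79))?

ramifies in O_K

-79 mod 4 = 1, hence disc K = -79 and O_K = ℤ[(1+√-79)/2].
Ramification test: 79 | -79. The prime 79 ramifies in K.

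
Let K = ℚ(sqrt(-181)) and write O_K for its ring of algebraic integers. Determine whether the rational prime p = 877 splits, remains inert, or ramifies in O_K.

-181 mod 4 = 3, hence disc K = 4·(-181) = -724 and O_K = ℤ[√-181].
Since gcd(877, -724) = 1 the prime 877 does not ramify.
Legendre symbol by Euler's criterion: (-181/877) ≡ (-181)^438 ≡ 876 (mod 877), i.e. (-181/877) = -1.
Legendre symbol -1 ⇒ 877 is inert.

877 remains inert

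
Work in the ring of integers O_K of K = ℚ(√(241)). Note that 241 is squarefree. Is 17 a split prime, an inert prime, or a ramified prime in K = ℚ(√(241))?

d = 241 ≡ 1 (mod 4), so O_K = ℤ[(1+√241)/2] and disc(K) = d = 241.
Since gcd(17, 241) = 1 the prime 17 does not ramify.
(241/17) = 3^8 mod 17 = 16, giving Legendre symbol -1.
(241/17) = -1, so 17 is inert.

17 remains inert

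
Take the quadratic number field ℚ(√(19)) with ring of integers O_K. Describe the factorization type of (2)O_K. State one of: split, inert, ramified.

Since 19 ≢ 1 mod 4, the ring of integers is ℤ[√19] with discriminant 4·19 = 76.
disc(K) = 76 = 2·38, so p = 2 is ramified.

ramifies in O_K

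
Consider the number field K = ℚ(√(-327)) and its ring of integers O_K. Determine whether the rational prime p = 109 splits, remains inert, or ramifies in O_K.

ramifies in O_K

d = -327 ≡ 1 (mod 4), so O_K = ℤ[(1+√-327)/2] and disc(K) = d = -327.
109 divides disc(K) = -327, so 109 ramifies.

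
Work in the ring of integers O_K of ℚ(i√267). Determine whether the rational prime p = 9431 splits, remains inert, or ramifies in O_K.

Since -267 ≡ 1 mod 4, the ring of integers is ℤ[(1+√-267)/2] with discriminant -267.
disc(K) = -267 is not divisible by 9431; 9431 is unramified.
(-267/9431) = 9164^4715 mod 9431 = 1, giving Legendre symbol 1.
(-267/9431) = 1, so 9431 splits.

9431 splits in O_K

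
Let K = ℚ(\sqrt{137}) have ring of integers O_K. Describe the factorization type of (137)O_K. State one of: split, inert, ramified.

Since 137 ≡ 1 mod 4, the ring of integers is ℤ[(1+√137)/2] with discriminant 137.
disc(K) = 137 = 137·1, so p = 137 is ramified.

ramifies in O_K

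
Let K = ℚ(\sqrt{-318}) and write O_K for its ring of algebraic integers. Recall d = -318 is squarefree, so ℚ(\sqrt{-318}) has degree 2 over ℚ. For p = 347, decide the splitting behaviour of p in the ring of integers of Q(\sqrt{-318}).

-318 mod 4 = 2, hence disc K = 4·(-318) = -1272 and O_K = ℤ[√-318].
Since gcd(347, -1272) = 1 the prime 347 does not ramify.
Euler's criterion: (-318)^173 mod 347 = 1. Thus (-318|347) = 1.
d is a quadratic residue mod p, hence 347 splits in O_K.

347 splits in O_K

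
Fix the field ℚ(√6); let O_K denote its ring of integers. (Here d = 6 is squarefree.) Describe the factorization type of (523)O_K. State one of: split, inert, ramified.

split — (523) = 𝔭₁𝔭₂ with 𝔭₁ ≠ 𝔭₂

d = 6 ≡ 2 (mod 4), so O_K = ℤ[√6] and disc(K) = 4d = 24.
Since gcd(523, 24) = 1 the prime 523 does not ramify.
Euler's criterion: 6^261 mod 523 = 1. Thus (6|523) = 1.
d is a quadratic residue mod p, hence 523 splits in O_K.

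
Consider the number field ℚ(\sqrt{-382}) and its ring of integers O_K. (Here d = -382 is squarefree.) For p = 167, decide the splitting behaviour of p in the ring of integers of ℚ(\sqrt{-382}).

Since -382 ≢ 1 mod 4, the ring of integers is ℤ[√-382] with discriminant 4·(-382) = -1528.
disc(K) = -1528 is not divisible by 167; 167 is unramified.
Legendre symbol by Euler's criterion: (-382/167) ≡ (-382)^83 ≡ 166 (mod 167), i.e. (-382/167) = -1.
Legendre symbol -1 ⇒ 167 is inert.

inert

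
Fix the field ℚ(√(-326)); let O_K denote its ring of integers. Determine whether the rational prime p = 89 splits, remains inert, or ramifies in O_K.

-326 mod 4 = 2, hence disc K = 4·(-326) = -1304 and O_K = ℤ[√-326].
disc(K) = -1304 is not divisible by 89; 89 is unramified.
Compute (-326/89) via Euler: 30^((89-1)/2) mod 89 = 88, so (-326/89) = -1.
(-326/89) = -1, so 89 is inert.

remains prime (inert)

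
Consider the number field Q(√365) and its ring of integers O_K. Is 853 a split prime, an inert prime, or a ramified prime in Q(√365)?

Since 365 ≡ 1 mod 4, the ring of integers is ℤ[(1+√365)/2] with discriminant 365.
Since gcd(853, 365) = 1 the prime 853 does not ramify.
Legendre symbol by Euler's criterion: (365/853) ≡ 365^426 ≡ 852 (mod 853), i.e. (365/853) = -1.
Legendre symbol -1 ⇒ 853 is inert.

remains prime (inert)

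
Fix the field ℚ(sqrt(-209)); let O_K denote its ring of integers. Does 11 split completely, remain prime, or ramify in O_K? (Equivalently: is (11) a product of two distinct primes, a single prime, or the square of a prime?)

ramifies in O_K

Since -209 ≢ 1 mod 4, the ring of integers is ℤ[√-209] with discriminant 4·(-209) = -836.
11 divides disc(K) = -836, so 11 ramifies.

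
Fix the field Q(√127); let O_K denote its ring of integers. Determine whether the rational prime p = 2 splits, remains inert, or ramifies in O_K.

2 is ramified

Since 127 ≢ 1 mod 4, the ring of integers is ℤ[√127] with discriminant 4·127 = 508.
disc(K) = 508 = 2·254, so p = 2 is ramified.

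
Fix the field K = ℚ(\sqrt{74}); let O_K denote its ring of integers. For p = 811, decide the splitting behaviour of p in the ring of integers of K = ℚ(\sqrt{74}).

inert — (811) stays prime in O_K

Since 74 ≢ 1 mod 4, the ring of integers is ℤ[√74] with discriminant 4·74 = 296.
811 ∤ 296, so 811 is unramified.
Legendre symbol by Euler's criterion: (74/811) ≡ 74^405 ≡ 810 (mod 811), i.e. (74/811) = -1.
Legendre symbol -1 ⇒ 811 is inert.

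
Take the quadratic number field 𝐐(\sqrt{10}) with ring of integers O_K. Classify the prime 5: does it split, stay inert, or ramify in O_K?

p ramifies

10 mod 4 = 2, hence disc K = 4·10 = 40 and O_K = ℤ[√10].
5 divides disc(K) = 40, so 5 ramifies.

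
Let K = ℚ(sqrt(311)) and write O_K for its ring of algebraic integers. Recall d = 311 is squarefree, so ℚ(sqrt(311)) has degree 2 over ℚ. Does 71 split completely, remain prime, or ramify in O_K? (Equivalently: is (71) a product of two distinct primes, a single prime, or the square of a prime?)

71 splits in O_K

Since 311 ≢ 1 mod 4, the ring of integers is ℤ[√311] with discriminant 4·311 = 1244.
71 ∤ 1244, so 71 is unramified.
Legendre symbol by Euler's criterion: (311/71) ≡ 311^35 ≡ 1 (mod 71), i.e. (311/71) = 1.
(311/71) = 1, so 71 splits.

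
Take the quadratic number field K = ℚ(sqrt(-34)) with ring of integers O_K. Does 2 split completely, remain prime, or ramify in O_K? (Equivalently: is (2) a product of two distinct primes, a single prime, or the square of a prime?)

d = -34 ≡ 2 (mod 4), so O_K = ℤ[√-34] and disc(K) = 4d = -136.
disc(K) = -136 = 2·(-68), so p = 2 is ramified.

p ramifies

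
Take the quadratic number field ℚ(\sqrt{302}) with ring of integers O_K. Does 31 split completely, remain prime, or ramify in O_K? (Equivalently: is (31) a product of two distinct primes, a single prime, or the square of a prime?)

remains prime (inert)

Since 302 ≢ 1 mod 4, the ring of integers is ℤ[√302] with discriminant 4·302 = 1208.
disc(K) = 1208 is not divisible by 31; 31 is unramified.
(302/31) = 23^15 mod 31 = 30, giving Legendre symbol -1.
(302/31) = -1, so 31 is inert.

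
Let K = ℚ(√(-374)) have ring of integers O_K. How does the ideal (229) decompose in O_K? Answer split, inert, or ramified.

229 remains inert

Since -374 ≢ 1 mod 4, the ring of integers is ℤ[√-374] with discriminant 4·(-374) = -1496.
disc(K) = -1496 is not divisible by 229; 229 is unramified.
Compute (-374/229) via Euler: 84^((229-1)/2) mod 229 = 228, so (-374/229) = -1.
(-374/229) = -1, so 229 is inert.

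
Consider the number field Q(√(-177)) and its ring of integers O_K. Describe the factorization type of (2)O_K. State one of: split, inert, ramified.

p ramifies

d = -177 ≡ 3 (mod 4), so O_K = ℤ[√-177] and disc(K) = 4d = -708.
Ramification test: 2 | -708. The prime 2 ramifies in K.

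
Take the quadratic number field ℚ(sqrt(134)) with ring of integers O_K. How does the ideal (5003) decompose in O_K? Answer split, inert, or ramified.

Since 134 ≢ 1 mod 4, the ring of integers is ℤ[√134] with discriminant 4·134 = 536.
disc(K) = 536 is not divisible by 5003; 5003 is unramified.
Legendre symbol by Euler's criterion: (134/5003) ≡ 134^2501 ≡ 5002 (mod 5003), i.e. (134/5003) = -1.
(134/5003) = -1, so 5003 is inert.

5003 remains inert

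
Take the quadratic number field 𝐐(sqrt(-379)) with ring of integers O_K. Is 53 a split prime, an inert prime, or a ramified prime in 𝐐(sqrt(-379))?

-379 mod 4 = 1, hence disc K = -379 and O_K = ℤ[(1+√-379)/2].
Since gcd(53, -379) = 1 the prime 53 does not ramify.
Euler's criterion: (-379)^26 mod 53 = 52. Thus (-379|53) = -1.
d is a non-residue mod p, hence 53 remains inert in O_K.

53 remains inert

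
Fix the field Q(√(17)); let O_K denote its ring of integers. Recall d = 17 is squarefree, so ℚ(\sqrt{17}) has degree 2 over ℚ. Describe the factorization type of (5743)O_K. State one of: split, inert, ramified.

inert

d = 17 ≡ 1 (mod 4), so O_K = ℤ[(1+√17)/2] and disc(K) = d = 17.
Since gcd(5743, 17) = 1 the prime 5743 does not ramify.
(17/5743) = 17^2871 mod 5743 = 5742, giving Legendre symbol -1.
d is a non-residue mod p, hence 5743 remains inert in O_K.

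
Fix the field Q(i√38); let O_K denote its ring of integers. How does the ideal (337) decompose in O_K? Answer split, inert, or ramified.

337 remains inert

Since -38 ≢ 1 mod 4, the ring of integers is ℤ[√-38] with discriminant 4·(-38) = -152.
Since gcd(337, -152) = 1 the prime 337 does not ramify.
(-38/337) = 299^168 mod 337 = 336, giving Legendre symbol -1.
(-38/337) = -1, so 337 is inert.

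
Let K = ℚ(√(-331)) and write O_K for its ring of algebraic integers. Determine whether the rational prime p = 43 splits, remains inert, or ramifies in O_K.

43 splits in O_K

Since -331 ≡ 1 mod 4, the ring of integers is ℤ[(1+√-331)/2] with discriminant -331.
43 ∤ -331, so 43 is unramified.
Euler's criterion: (-331)^21 mod 43 = 1. Thus (-331|43) = 1.
d is a quadratic residue mod p, hence 43 splits in O_K.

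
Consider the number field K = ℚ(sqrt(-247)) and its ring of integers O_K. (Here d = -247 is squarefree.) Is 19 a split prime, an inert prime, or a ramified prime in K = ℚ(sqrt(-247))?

19 is ramified

-247 mod 4 = 1, hence disc K = -247 and O_K = ℤ[(1+√-247)/2].
Ramification test: 19 | -247. The prime 19 ramifies in K.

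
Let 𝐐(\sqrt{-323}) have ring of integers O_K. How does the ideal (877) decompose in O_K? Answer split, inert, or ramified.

-323 mod 4 = 1, hence disc K = -323 and O_K = ℤ[(1+√-323)/2].
877 ∤ -323, so 877 is unramified.
Compute (-323/877) via Euler: 554^((877-1)/2) mod 877 = 1, so (-323/877) = 1.
Legendre symbol 1 ⇒ 877 is split.

splits completely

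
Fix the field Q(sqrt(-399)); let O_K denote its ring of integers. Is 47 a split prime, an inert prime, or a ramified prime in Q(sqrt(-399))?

-399 mod 4 = 1, hence disc K = -399 and O_K = ℤ[(1+√-399)/2].
47 ∤ -399, so 47 is unramified.
Compute (-399/47) via Euler: 24^((47-1)/2) mod 47 = 1, so (-399/47) = 1.
Legendre symbol 1 ⇒ 47 is split.

47 splits in O_K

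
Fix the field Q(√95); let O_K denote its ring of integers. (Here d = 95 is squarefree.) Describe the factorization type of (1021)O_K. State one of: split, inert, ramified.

remains prime (inert)

95 mod 4 = 3, hence disc K = 4·95 = 380 and O_K = ℤ[√95].
disc(K) = 380 is not divisible by 1021; 1021 is unramified.
Compute (95/1021) via Euler: 95^((1021-1)/2) mod 1021 = 1020, so (95/1021) = -1.
Legendre symbol -1 ⇒ 1021 is inert.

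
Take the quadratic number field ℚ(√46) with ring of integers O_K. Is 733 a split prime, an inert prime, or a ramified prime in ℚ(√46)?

split — (733) = 𝔭₁𝔭₂ with 𝔭₁ ≠ 𝔭₂

Since 46 ≢ 1 mod 4, the ring of integers is ℤ[√46] with discriminant 4·46 = 184.
Since gcd(733, 184) = 1 the prime 733 does not ramify.
Compute (46/733) via Euler: 46^((733-1)/2) mod 733 = 1, so (46/733) = 1.
Legendre symbol 1 ⇒ 733 is split.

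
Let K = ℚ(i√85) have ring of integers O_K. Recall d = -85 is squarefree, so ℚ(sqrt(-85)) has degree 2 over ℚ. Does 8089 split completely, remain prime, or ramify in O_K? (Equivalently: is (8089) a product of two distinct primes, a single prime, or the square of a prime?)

Since -85 ≢ 1 mod 4, the ring of integers is ℤ[√-85] with discriminant 4·(-85) = -340.
disc(K) = -340 is not divisible by 8089; 8089 is unramified.
(-85/8089) = 8004^4044 mod 8089 = 8088, giving Legendre symbol -1.
d is a non-residue mod p, hence 8089 remains inert in O_K.

inert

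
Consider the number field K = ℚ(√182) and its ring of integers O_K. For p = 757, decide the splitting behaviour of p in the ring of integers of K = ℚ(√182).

182 mod 4 = 2, hence disc K = 4·182 = 728 and O_K = ℤ[√182].
disc(K) = 728 is not divisible by 757; 757 is unramified.
(182/757) = 182^378 mod 757 = 756, giving Legendre symbol -1.
Legendre symbol -1 ⇒ 757 is inert.

inert — (757) stays prime in O_K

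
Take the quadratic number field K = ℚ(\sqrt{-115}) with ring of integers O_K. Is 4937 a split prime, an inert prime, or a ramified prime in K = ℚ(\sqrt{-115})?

splits completely

d = -115 ≡ 1 (mod 4), so O_K = ℤ[(1+√-115)/2] and disc(K) = d = -115.
disc(K) = -115 is not divisible by 4937; 4937 is unramified.
Legendre symbol by Euler's criterion: (-115/4937) ≡ (-115)^2468 ≡ 1 (mod 4937), i.e. (-115/4937) = 1.
Legendre symbol 1 ⇒ 4937 is split.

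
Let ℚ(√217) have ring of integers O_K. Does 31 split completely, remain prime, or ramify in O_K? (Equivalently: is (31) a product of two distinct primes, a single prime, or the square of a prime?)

ramified — (31) = 𝔭²

217 mod 4 = 1, hence disc K = 217 and O_K = ℤ[(1+√217)/2].
disc(K) = 217 = 31·7, so p = 31 is ramified.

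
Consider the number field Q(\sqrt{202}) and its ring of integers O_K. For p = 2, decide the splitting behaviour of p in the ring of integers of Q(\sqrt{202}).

ramified

Since 202 ≢ 1 mod 4, the ring of integers is ℤ[√202] with discriminant 4·202 = 808.
2 divides disc(K) = 808, so 2 ramifies.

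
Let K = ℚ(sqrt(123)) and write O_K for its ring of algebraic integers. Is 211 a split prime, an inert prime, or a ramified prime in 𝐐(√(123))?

123 mod 4 = 3, hence disc K = 4·123 = 492 and O_K = ℤ[√123].
disc(K) = 492 is not divisible by 211; 211 is unramified.
Compute (123/211) via Euler: 123^((211-1)/2) mod 211 = 1, so (123/211) = 1.
d is a quadratic residue mod p, hence 211 splits in O_K.

split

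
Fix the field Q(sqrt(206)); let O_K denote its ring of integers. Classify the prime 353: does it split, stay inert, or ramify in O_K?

d = 206 ≡ 2 (mod 4), so O_K = ℤ[√206] and disc(K) = 4d = 824.
disc(K) = 824 is not divisible by 353; 353 is unramified.
Legendre symbol by Euler's criterion: (206/353) ≡ 206^176 ≡ 352 (mod 353), i.e. (206/353) = -1.
Legendre symbol -1 ⇒ 353 is inert.

inert — (353) stays prime in O_K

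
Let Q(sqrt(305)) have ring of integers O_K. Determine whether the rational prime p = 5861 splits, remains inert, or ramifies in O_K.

d = 305 ≡ 1 (mod 4), so O_K = ℤ[(1+√305)/2] and disc(K) = d = 305.
Since gcd(5861, 305) = 1 the prime 5861 does not ramify.
Legendre symbol by Euler's criterion: (305/5861) ≡ 305^2930 ≡ 1 (mod 5861), i.e. (305/5861) = 1.
Legendre symbol 1 ⇒ 5861 is split.

p splits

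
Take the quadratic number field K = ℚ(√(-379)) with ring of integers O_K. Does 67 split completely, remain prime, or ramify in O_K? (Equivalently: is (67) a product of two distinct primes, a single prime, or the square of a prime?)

Since -379 ≡ 1 mod 4, the ring of integers is ℤ[(1+√-379)/2] with discriminant -379.
Since gcd(67, -379) = 1 the prime 67 does not ramify.
Euler's criterion: (-379)^33 mod 67 = 1. Thus (-379|67) = 1.
d is a quadratic residue mod p, hence 67 splits in O_K.

p splits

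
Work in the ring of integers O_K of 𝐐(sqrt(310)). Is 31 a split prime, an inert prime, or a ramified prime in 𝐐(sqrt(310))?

310 mod 4 = 2, hence disc K = 4·310 = 1240 and O_K = ℤ[√310].
disc(K) = 1240 = 31·40, so p = 31 is ramified.

p ramifies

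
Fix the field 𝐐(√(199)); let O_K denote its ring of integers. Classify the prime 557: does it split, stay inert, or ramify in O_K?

inert

199 mod 4 = 3, hence disc K = 4·199 = 796 and O_K = ℤ[√199].
Since gcd(557, 796) = 1 the prime 557 does not ramify.
Legendre symbol by Euler's criterion: (199/557) ≡ 199^278 ≡ 556 (mod 557), i.e. (199/557) = -1.
d is a non-residue mod p, hence 557 remains inert in O_K.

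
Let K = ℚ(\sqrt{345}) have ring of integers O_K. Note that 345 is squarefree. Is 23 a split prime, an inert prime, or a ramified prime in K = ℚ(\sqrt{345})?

345 mod 4 = 1, hence disc K = 345 and O_K = ℤ[(1+√345)/2].
Ramification test: 23 | 345. The prime 23 ramifies in K.

ramified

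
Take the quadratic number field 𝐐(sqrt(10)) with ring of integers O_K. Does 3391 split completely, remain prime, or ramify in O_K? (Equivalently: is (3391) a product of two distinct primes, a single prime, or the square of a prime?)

10 mod 4 = 2, hence disc K = 4·10 = 40 and O_K = ℤ[√10].
Since gcd(3391, 40) = 1 the prime 3391 does not ramify.
(10/3391) = 10^1695 mod 3391 = 1, giving Legendre symbol 1.
d is a quadratic residue mod p, hence 3391 splits in O_K.

p splits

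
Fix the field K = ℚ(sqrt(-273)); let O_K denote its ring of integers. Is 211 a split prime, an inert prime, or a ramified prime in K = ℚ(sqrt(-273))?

inert — (211) stays prime in O_K

Since -273 ≢ 1 mod 4, the ring of integers is ℤ[√-273] with discriminant 4·(-273) = -1092.
disc(K) = -1092 is not divisible by 211; 211 is unramified.
Euler's criterion: (-273)^105 mod 211 = 210. Thus (-273|211) = -1.
(-273/211) = -1, so 211 is inert.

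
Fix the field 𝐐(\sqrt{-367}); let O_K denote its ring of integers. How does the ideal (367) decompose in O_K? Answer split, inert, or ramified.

p ramifies

Since -367 ≡ 1 mod 4, the ring of integers is ℤ[(1+√-367)/2] with discriminant -367.
367 divides disc(K) = -367, so 367 ramifies.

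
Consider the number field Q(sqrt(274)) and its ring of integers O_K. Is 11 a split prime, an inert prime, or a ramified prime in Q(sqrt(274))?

Since 274 ≢ 1 mod 4, the ring of integers is ℤ[√274] with discriminant 4·274 = 1096.
disc(K) = 1096 is not divisible by 11; 11 is unramified.
(274/11) = 10^5 mod 11 = 10, giving Legendre symbol -1.
(274/11) = -1, so 11 is inert.

inert — (11) stays prime in O_K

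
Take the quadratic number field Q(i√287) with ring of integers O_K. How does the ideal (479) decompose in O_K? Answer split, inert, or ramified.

split — (479) = 𝔭₁𝔭₂ with 𝔭₁ ≠ 𝔭₂

d = -287 ≡ 1 (mod 4), so O_K = ℤ[(1+√-287)/2] and disc(K) = d = -287.
Since gcd(479, -287) = 1 the prime 479 does not ramify.
Compute (-287/479) via Euler: 192^((479-1)/2) mod 479 = 1, so (-287/479) = 1.
(-287/479) = 1, so 479 splits.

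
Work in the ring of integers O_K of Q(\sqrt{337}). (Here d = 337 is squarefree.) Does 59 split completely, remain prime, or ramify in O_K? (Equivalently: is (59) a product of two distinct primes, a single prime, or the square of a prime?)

59 remains inert

d = 337 ≡ 1 (mod 4), so O_K = ℤ[(1+√337)/2] and disc(K) = d = 337.
59 ∤ 337, so 59 is unramified.
Compute (337/59) via Euler: 42^((59-1)/2) mod 59 = 58, so (337/59) = -1.
Legendre symbol -1 ⇒ 59 is inert.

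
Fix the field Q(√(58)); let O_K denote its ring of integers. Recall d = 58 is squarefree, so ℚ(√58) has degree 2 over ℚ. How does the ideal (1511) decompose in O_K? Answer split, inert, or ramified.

58 mod 4 = 2, hence disc K = 4·58 = 232 and O_K = ℤ[√58].
Since gcd(1511, 232) = 1 the prime 1511 does not ramify.
(58/1511) = 58^755 mod 1511 = 1510, giving Legendre symbol -1.
d is a non-residue mod p, hence 1511 remains inert in O_K.

inert — (1511) stays prime in O_K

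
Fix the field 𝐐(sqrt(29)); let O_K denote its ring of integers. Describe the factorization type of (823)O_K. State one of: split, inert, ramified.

29 mod 4 = 1, hence disc K = 29 and O_K = ℤ[(1+√29)/2].
disc(K) = 29 is not divisible by 823; 823 is unramified.
Legendre symbol by Euler's criterion: (29/823) ≡ 29^411 ≡ 822 (mod 823), i.e. (29/823) = -1.
d is a non-residue mod p, hence 823 remains inert in O_K.

823 remains inert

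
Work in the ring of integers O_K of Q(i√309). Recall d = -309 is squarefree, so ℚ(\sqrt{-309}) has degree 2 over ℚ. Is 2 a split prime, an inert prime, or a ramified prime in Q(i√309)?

-309 mod 4 = 3, hence disc K = 4·(-309) = -1236 and O_K = ℤ[√-309].
Ramification test: 2 | -1236. The prime 2 ramifies in K.

ramified — (2) = 𝔭²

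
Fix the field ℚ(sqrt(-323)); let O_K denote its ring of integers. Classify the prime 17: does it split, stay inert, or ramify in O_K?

17 is ramified

d = -323 ≡ 1 (mod 4), so O_K = ℤ[(1+√-323)/2] and disc(K) = d = -323.
disc(K) = -323 = 17·(-19), so p = 17 is ramified.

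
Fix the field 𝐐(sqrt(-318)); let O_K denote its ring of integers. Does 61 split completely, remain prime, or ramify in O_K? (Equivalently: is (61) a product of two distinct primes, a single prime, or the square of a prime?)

p splits

d = -318 ≡ 2 (mod 4), so O_K = ℤ[√-318] and disc(K) = 4d = -1272.
disc(K) = -1272 is not divisible by 61; 61 is unramified.
Compute (-318/61) via Euler: 48^((61-1)/2) mod 61 = 1, so (-318/61) = 1.
(-318/61) = 1, so 61 splits.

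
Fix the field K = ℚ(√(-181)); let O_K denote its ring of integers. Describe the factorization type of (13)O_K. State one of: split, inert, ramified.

d = -181 ≡ 3 (mod 4), so O_K = ℤ[√-181] and disc(K) = 4d = -724.
13 ∤ -724, so 13 is unramified.
Legendre symbol by Euler's criterion: (-181/13) ≡ (-181)^6 ≡ 1 (mod 13), i.e. (-181/13) = 1.
(-181/13) = 1, so 13 splits.

splits completely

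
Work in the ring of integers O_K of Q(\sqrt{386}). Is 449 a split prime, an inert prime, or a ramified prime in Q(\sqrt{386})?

Since 386 ≢ 1 mod 4, the ring of integers is ℤ[√386] with discriminant 4·386 = 1544.
Since gcd(449, 1544) = 1 the prime 449 does not ramify.
Euler's criterion: 386^224 mod 449 = 1. Thus (386|449) = 1.
d is a quadratic residue mod p, hence 449 splits in O_K.

splits completely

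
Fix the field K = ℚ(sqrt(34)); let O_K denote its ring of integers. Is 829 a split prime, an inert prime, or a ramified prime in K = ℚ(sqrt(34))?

d = 34 ≡ 2 (mod 4), so O_K = ℤ[√34] and disc(K) = 4d = 136.
disc(K) = 136 is not divisible by 829; 829 is unramified.
Euler's criterion: 34^414 mod 829 = 828. Thus (34|829) = -1.
Legendre symbol -1 ⇒ 829 is inert.

remains prime (inert)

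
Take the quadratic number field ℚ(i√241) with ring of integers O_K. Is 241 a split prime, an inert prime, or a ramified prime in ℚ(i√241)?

-241 mod 4 = 3, hence disc K = 4·(-241) = -964 and O_K = ℤ[√-241].
Ramification test: 241 | -964. The prime 241 ramifies in K.

ramifies in O_K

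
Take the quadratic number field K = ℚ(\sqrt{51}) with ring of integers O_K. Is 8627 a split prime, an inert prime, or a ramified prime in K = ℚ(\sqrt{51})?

split

51 mod 4 = 3, hence disc K = 4·51 = 204 and O_K = ℤ[√51].
8627 ∤ 204, so 8627 is unramified.
Compute (51/8627) via Euler: 51^((8627-1)/2) mod 8627 = 1, so (51/8627) = 1.
(51/8627) = 1, so 8627 splits.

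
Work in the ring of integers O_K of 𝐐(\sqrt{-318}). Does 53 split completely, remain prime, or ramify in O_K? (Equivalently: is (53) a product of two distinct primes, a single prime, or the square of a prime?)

ramified

d = -318 ≡ 2 (mod 4), so O_K = ℤ[√-318] and disc(K) = 4d = -1272.
53 divides disc(K) = -1272, so 53 ramifies.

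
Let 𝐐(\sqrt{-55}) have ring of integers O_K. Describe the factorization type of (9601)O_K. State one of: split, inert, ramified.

p splits

-55 mod 4 = 1, hence disc K = -55 and O_K = ℤ[(1+√-55)/2].
disc(K) = -55 is not divisible by 9601; 9601 is unramified.
Euler's criterion: (-55)^4800 mod 9601 = 1. Thus (-55|9601) = 1.
(-55/9601) = 1, so 9601 splits.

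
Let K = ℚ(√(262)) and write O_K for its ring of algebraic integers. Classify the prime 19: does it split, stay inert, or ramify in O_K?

d = 262 ≡ 2 (mod 4), so O_K = ℤ[√262] and disc(K) = 4d = 1048.
Since gcd(19, 1048) = 1 the prime 19 does not ramify.
(262/19) = 15^9 mod 19 = 18, giving Legendre symbol -1.
Legendre symbol -1 ⇒ 19 is inert.

inert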